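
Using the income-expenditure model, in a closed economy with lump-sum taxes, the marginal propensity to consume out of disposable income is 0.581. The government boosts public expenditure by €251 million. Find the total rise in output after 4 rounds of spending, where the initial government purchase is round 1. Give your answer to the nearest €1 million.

Round 1 adds ΔG = €251 million; each later round is MPC = 0.581 times the previous.
After 4 rounds: 251 + 145.831 + 84.727811 + 49.226858191 = ΔG·(1 − c^4)/(1 − c) = 251 × (1 − 0.113947428721)/0.419 ≈ €531 million.

€531 million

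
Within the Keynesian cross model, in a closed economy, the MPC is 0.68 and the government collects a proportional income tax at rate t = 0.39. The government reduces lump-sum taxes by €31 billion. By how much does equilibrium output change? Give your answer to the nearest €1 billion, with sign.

+€36 billion

A lump-sum tax change of −€31 billion shifts disposable income by +€31 billion; first-round consumption changes by −c × ΔT = −0.68 × (−€31 billion) = +€21.08 billion.
Expenditure multiplier = 1/(1 − c(1−t)) = 1/(1 − 0.68×0.61) = 1/0.5852 ≈ 1.709.
The tax multiplier is −c × k ≈ −1.162, so ΔY = k × (−c·ΔT) = (+€21.08 billion) / 0.5852 ≈ +€36 billion.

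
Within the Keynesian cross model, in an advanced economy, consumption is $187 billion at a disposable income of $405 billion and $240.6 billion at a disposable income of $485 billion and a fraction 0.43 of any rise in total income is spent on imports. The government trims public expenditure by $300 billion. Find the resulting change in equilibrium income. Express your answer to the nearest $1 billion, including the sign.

MPC = ΔC/ΔYd = (240.6 − 187)/(485 − 405) = 53.6/80 = 0.67.
Spending multiplier = 1/(1 − c + m) = 1/(1 − 0.67 + 0.43) = 1/0.76 ≈ 1.316.
ΔY = k × ΔG = (−$300 billion) / 0.76 ≈ −$395 billion.

−$395 billion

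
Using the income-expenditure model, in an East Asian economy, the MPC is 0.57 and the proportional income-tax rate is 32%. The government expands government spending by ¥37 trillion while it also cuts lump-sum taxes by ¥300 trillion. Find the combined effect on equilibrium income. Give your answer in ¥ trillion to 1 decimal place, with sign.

Expenditure multiplier = 1/(1 − c(1−t)) = 1/(1 − 0.57×0.68) = 1/0.6124 ≈ 1.633.
ΔG contributes k·ΔG = (+¥37 trillion) / 0.6124 ≈ +¥60.4 trillion.
ΔT of −¥300 trillion changes first-round spending by −c·ΔT = +¥171 trillion, contributing k·(−c·ΔT) = (+¥171 trillion) / 0.6124 ≈ +¥279.2 trillion.
Net ΔY = k(ΔG − c·ΔT) = (+¥208 trillion) / 0.6124 ≈ +¥339.6 trillion.

+¥339.6 trillion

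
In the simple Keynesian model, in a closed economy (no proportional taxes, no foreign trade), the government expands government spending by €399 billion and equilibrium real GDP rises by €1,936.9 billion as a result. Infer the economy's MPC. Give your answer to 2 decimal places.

Implied spending multiplier k = ΔY/ΔG = 1,936.9/399 ≈ 4.8544.
Since k = 1/(1 − MPC), MPC = 1 − 1/k = 1 − ΔG/ΔY = 1 − 399/1,936.9 ≈ 0.79.

0.79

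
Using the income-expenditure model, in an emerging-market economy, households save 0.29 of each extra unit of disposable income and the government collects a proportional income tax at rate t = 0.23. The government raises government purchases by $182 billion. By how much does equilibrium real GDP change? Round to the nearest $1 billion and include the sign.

+$402 billion

MPC = 1 − MPS = 1 − 0.29 = 0.71.
Government-spending multiplier = 1/(1 − c(1−t)) = 1/(1 − 0.71×0.77) = 1/0.4533 ≈ 2.206.
ΔY = k × ΔG = (+$182 billion) / 0.4533 ≈ +$402 billion.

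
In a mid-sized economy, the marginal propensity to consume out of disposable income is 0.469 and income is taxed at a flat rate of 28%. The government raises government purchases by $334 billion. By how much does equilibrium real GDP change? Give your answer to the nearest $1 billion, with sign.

Expenditure multiplier = 1/(1 − c(1−t)) = 1/(1 − 0.469×0.72) = 1/0.66232 ≈ 1.51.
ΔY = k × ΔG = (+$334 billion) / 0.66232 ≈ +$504 billion.

+$504 billion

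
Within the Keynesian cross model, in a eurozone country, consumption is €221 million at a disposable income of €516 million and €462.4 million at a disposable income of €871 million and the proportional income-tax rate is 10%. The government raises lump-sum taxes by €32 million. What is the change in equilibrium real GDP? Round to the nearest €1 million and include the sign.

−€56 million

MPC = ΔC/ΔYd = (462.4 − 221)/(871 − 516) = 241.4/355 = 0.68.
A lump-sum tax change of +€32 million shifts disposable income by −€32 million; first-round consumption changes by −c × ΔT = −0.68 × (+€32 million) = −€21.76 million.
Expenditure multiplier = 1/(1 − c(1−t)) = 1/(1 − 0.68×0.9) = 1/0.388 ≈ 2.577.
The tax multiplier is −c × k ≈ −1.753, so ΔY = k × (−c·ΔT) = (−€21.76 million) / 0.388 ≈ −€56 million.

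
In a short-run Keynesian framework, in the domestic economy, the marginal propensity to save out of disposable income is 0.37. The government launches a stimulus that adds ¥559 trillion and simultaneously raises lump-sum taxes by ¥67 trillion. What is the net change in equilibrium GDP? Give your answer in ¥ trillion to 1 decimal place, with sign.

MPC = 1 − MPS = 1 − 0.37 = 0.63.
Expenditure multiplier = 1/(1 − MPC) = 1/(1 − 0.63) = 1/0.37 ≈ 2.703.
ΔG contributes k·ΔG = (+¥559 trillion) / 0.37 ≈ +¥1,510.8 trillion.
ΔT of +¥67 trillion changes first-round spending by −c·ΔT = −¥42.21 trillion, contributing k·(−c·ΔT) = (−¥42.21 trillion) / 0.37 ≈ −¥114.1 trillion.
Net ΔY = k(ΔG − c·ΔT) = (+¥516.79 trillion) / 0.37 ≈ +¥1,396.7 trillion.

+¥1,396.7 trillion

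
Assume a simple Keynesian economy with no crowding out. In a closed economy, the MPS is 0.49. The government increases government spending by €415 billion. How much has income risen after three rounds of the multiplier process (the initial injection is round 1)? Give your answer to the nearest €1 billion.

MPC = 1 − MPS = 1 − 0.49 = 0.51.
Round 1 adds ΔG = €415 billion; each later round is MPC = 0.51 times the previous.
After 3 rounds: 415 + 211.65 + 107.9415 = ΔG·(1 − c^3)/(1 − c) = 415 × (1 − 0.132651)/0.49 ≈ €735 billion.

€735 billion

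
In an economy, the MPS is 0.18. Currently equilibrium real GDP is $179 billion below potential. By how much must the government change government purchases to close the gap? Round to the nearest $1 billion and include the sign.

+$32 billion

MPC = 1 − MPS = 1 − 0.18 = 0.82.
Spending multiplier = 1/(1 − MPC) = 1/(1 − 0.82) = 1/0.18 ≈ 5.556.
Need ΔY = +$179 billion, so ΔG = ΔY/k = (+$179 billion) × 0.18 ≈ +$32 billion.
The government should increase government purchases by $32 billion.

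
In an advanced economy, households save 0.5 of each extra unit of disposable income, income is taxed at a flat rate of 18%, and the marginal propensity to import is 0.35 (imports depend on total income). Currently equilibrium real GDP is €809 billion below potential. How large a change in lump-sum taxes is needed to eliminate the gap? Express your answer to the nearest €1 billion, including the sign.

−€1,521 billion

MPC = 1 − MPS = 1 − 0.5 = 0.5.
Spending multiplier = 1/(1 − c(1−t) + m) = 1/(1 − 0.5×0.82 + 0.35) = 1/0.94 ≈ 1.064.
Tax multiplier = −c·k = −0.5/0.94 ≈ −0.532. Need ΔY = +€809 billion, so ΔT = ΔY/(−c·k) = −(+€809 billion) × 0.94 / 0.5 ≈ −€1,521 billion.
The government should cut lump-sum taxes by €1,521 billion.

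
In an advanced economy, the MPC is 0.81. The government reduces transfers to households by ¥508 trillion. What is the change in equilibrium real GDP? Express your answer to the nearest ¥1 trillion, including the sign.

The transfer change shifts disposable income by −¥508 trillion, so first-round consumption changes by c·ΔTR = 0.81 × (−¥508 trillion) = −¥411.48 trillion.
Expenditure multiplier = 1/(1 − MPC) = 1/(1 − 0.81) = 1/0.19 ≈ 5.263.
The transfer multiplier is c × k ≈ 4.263, so ΔY = k × (c·ΔTR) = (−¥411.48 trillion) / 0.19 ≈ −¥2,166 trillion.

−¥2,166 trillion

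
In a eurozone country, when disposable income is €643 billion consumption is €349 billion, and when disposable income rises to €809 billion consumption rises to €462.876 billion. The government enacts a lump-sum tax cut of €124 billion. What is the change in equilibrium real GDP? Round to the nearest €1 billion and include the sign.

MPC = ΔC/ΔYd = (462.876 − 349)/(809 − 643) = 113.876/166 = 0.686.
A lump-sum tax change of −€124 billion shifts disposable income by +€124 billion; first-round consumption changes by −c × ΔT = −0.686 × (−€124 billion) = +€85.064 billion.
Expenditure multiplier = 1/(1 − MPC) = 1/(1 − 0.686) = 1/0.314 ≈ 3.185.
The tax multiplier is −c × k ≈ −2.185, so ΔY = k × (−c·ΔT) = (+€85.064 billion) / 0.314 ≈ +€271 billion.

+€271 billion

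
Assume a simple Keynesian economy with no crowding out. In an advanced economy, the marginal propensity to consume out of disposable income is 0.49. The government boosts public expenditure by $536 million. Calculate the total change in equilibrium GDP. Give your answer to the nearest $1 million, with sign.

Spending multiplier = 1/(1 − MPC) = 1/(1 − 0.49) = 1/0.51 ≈ 1.961.
ΔY = k × ΔG = (+$536 million) / 0.51 ≈ +$1,051 million.

+$1,051 million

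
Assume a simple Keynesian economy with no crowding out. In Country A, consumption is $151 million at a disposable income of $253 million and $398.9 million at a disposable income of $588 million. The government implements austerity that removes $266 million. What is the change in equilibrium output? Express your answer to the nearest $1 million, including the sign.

MPC = ΔC/ΔYd = (398.9 − 151)/(588 − 253) = 247.9/335 = 0.74.
Expenditure multiplier = 1/(1 − MPC) = 1/(1 − 0.74) = 1/0.26 ≈ 3.846.
ΔY = k × ΔG = (−$266 million) / 0.26 ≈ −$1,023 million.

−$1,023 million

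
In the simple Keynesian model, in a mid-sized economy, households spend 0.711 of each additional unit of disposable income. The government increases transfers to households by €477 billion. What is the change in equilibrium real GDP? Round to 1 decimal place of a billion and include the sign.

The transfer change shifts disposable income by +€477 billion, so first-round consumption changes by c·ΔTR = 0.711 × (+€477 billion) = +€339.147 billion.
Expenditure multiplier = 1/(1 − MPC) = 1/(1 − 0.711) = 1/0.289 ≈ 3.46.
The transfer multiplier is c × k ≈ 2.46, so ΔY = k × (c·ΔTR) = (+€339.147 billion) / 0.289 ≈ +€1,173.5 billion.

+€1,173.5 billion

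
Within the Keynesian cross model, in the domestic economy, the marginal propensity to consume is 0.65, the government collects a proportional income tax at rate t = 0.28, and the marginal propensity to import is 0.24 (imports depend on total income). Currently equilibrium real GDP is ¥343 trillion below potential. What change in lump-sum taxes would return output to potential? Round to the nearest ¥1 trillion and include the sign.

Spending multiplier = 1/(1 − c(1−t) + m) = 1/(1 − 0.65×0.72 + 0.24) = 1/0.772 ≈ 1.295.
Tax multiplier = −c·k = −0.65/0.772 ≈ −0.842. Need ΔY = +¥343 trillion, so ΔT = ΔY/(−c·k) = −(+¥343 trillion) × 0.772 / 0.65 ≈ −¥407 trillion.
The government should cut lump-sum taxes by ¥407 trillion.

−¥407 trillion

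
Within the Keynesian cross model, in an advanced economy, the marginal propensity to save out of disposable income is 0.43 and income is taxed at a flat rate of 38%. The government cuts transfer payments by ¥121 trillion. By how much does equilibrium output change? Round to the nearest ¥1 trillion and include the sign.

MPC = 1 − MPS = 1 − 0.43 = 0.57.
The transfer change shifts disposable income by −¥121 trillion, so first-round consumption changes by c·ΔTR = 0.57 × (−¥121 trillion) = −¥68.97 trillion.
Expenditure multiplier = 1/(1 − c(1−t)) = 1/(1 − 0.57×0.62) = 1/0.6466 ≈ 1.547.
The transfer multiplier is c × k ≈ 0.882, so ΔY = k × (c·ΔTR) = (−¥68.97 trillion) / 0.6466 ≈ −¥107 trillion.

−¥107 trillion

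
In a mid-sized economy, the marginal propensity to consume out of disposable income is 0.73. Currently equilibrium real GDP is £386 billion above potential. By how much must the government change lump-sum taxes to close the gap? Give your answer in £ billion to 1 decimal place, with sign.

+£142.8 billion

Spending multiplier = 1/(1 − MPC) = 1/(1 − 0.73) = 1/0.27 ≈ 3.704.
Tax multiplier = −c·k = −0.73/0.27 ≈ −2.704. Need ΔY = −£386 billion, so ΔT = ΔY/(−c·k) = −(−£386 billion) × 0.27 / 0.73 ≈ +£142.8 billion.
The government should raise lump-sum taxes by £142.8 billion.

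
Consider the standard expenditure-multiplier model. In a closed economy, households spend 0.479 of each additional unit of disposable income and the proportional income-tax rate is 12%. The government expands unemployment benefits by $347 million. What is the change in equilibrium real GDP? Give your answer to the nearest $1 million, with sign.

The transfer change shifts disposable income by +$347 million, so first-round consumption changes by c·ΔTR = 0.479 × (+$347 million) = +$166.213 million.
Expenditure multiplier = 1/(1 − c(1−t)) = 1/(1 − 0.479×0.88) = 1/0.57848 ≈ 1.729.
The transfer multiplier is c × k ≈ 0.828, so ΔY = k × (c·ΔTR) = (+$166.213 million) / 0.57848 ≈ +$287 million.

+$287 million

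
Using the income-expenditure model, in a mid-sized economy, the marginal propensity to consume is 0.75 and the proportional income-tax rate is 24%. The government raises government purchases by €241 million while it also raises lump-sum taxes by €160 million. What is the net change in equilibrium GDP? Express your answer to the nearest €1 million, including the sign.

+€281 million

Expenditure multiplier = 1/(1 − c(1−t)) = 1/(1 − 0.75×0.76) = 1/0.43 ≈ 2.326.
ΔG contributes k·ΔG = (+€241 million) / 0.43 ≈ +€560.5 million.
ΔT of +€160 million changes first-round spending by −c·ΔT = −€120 million, contributing k·(−c·ΔT) = (−€120 million) / 0.43 ≈ −€279.1 million.
Net ΔY = k(ΔG − c·ΔT) = (+€121 million) / 0.43 ≈ +€281 million.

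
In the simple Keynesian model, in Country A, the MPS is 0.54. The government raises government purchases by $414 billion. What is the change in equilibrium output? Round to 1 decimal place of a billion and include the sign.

MPC = 1 − MPS = 1 − 0.54 = 0.46.
Government-spending multiplier = 1/(1 − MPC) = 1/(1 − 0.46) = 1/0.54 ≈ 1.852.
ΔY = k × ΔG = (+$414 billion) / 0.54 ≈ +$766.7 billion.

+$766.7 billion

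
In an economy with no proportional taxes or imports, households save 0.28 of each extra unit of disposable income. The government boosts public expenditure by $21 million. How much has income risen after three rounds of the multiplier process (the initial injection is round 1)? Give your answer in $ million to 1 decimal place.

MPC = 1 − MPS = 1 − 0.28 = 0.72.
Round 1 adds ΔG = $21 million; each later round is MPC = 0.72 times the previous.
After 3 rounds: 21 + 15.12 + 10.8864 = ΔG·(1 − c^3)/(1 − c) = 21 × (1 − 0.373248)/0.28 ≈ $47 million.

$47.0 million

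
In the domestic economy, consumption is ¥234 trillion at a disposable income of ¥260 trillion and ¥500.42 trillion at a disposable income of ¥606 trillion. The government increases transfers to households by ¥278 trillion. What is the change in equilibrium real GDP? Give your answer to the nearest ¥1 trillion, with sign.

+¥931 trillion

MPC = ΔC/ΔYd = (500.42 − 234)/(606 − 260) = 266.42/346 = 0.77.
The transfer change shifts disposable income by +¥278 trillion, so first-round consumption changes by c·ΔTR = 0.77 × (+¥278 trillion) = +¥214.06 trillion.
Expenditure multiplier = 1/(1 − MPC) = 1/(1 − 0.77) = 1/0.23 ≈ 4.348.
The transfer multiplier is c × k ≈ 3.348, so ΔY = k × (c·ΔTR) = (+¥214.06 trillion) / 0.23 ≈ +¥931 trillion.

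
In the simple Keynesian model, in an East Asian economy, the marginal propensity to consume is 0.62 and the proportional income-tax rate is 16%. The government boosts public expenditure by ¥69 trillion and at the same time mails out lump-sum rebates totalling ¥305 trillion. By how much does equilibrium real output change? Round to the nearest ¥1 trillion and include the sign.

Expenditure multiplier = 1/(1 − c(1−t)) = 1/(1 − 0.62×0.84) = 1/0.4792 ≈ 2.087.
ΔG contributes k·ΔG = (+¥69 trillion) / 0.4792 ≈ +¥144 trillion.
ΔT of −¥305 trillion changes first-round spending by −c·ΔT = +¥189.1 trillion, contributing k·(−c·ΔT) = (+¥189.1 trillion) / 0.4792 ≈ +¥394.6 trillion.
Net ΔY = k(ΔG − c·ΔT) = (+¥258.1 trillion) / 0.4792 ≈ +¥539 trillion.

+¥539 trillion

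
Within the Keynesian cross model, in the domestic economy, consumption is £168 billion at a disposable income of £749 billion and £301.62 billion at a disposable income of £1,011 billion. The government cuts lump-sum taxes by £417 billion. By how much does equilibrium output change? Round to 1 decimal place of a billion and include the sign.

+£434.0 billion

MPC = ΔC/ΔYd = (301.62 − 168)/(1,011 − 749) = 133.62/262 = 0.51.
A lump-sum tax change of −£417 billion shifts disposable income by +£417 billion; first-round consumption changes by −c × ΔT = −0.51 × (−£417 billion) = +£212.67 billion.
Expenditure multiplier = 1/(1 − MPC) = 1/(1 − 0.51) = 1/0.49 ≈ 2.041.
The tax multiplier is −c × k ≈ −1.041, so ΔY = k × (−c·ΔT) = (+£212.67 billion) / 0.49 ≈ +£434 billion.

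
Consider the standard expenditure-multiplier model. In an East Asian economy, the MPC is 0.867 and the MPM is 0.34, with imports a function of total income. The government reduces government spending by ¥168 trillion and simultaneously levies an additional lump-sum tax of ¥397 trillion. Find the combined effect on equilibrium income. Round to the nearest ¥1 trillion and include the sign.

Expenditure multiplier = 1/(1 − c + m) = 1/(1 − 0.867 + 0.34) = 1/0.473 ≈ 2.114.
ΔG contributes k·ΔG = (−¥168 trillion) / 0.473 ≈ −¥355.2 trillion.
ΔT of +¥397 trillion changes first-round spending by −c·ΔT = −¥344.199 trillion, contributing k·(−c·ΔT) = (−¥344.199 trillion) / 0.473 ≈ −¥727.7 trillion.
Net ΔY = k(ΔG − c·ΔT) = (−¥512.199 trillion) / 0.473 ≈ −¥1,083 trillion.

−¥1,083 trillion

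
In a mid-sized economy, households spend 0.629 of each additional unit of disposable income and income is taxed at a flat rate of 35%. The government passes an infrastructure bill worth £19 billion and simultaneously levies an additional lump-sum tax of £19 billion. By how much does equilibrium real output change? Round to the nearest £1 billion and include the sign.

+£12 billion

Expenditure multiplier = 1/(1 − c(1−t)) = 1/(1 − 0.629×0.65) = 1/0.59115 ≈ 1.692.
ΔG contributes k·ΔG = (+£19 billion) / 0.59115 ≈ +£32.1 billion.
ΔT of +£19 billion changes first-round spending by −c·ΔT = −£11.951 billion, contributing k·(−c·ΔT) = (−£11.951 billion) / 0.59115 ≈ −£20.2 billion.
Net ΔY = k(ΔG − c·ΔT) = (+£7.049 billion) / 0.59115 ≈ +£12 billion.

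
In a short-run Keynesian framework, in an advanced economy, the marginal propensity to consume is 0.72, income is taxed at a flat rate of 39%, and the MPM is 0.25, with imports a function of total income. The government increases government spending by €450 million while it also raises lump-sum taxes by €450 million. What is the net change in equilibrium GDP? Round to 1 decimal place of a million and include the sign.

Expenditure multiplier = 1/(1 − c(1−t) + m) = 1/(1 − 0.72×0.61 + 0.25) = 1/0.8108 ≈ 1.233.
ΔG contributes k·ΔG = (+€450 million) / 0.8108 ≈ +€555 million.
ΔT of +€450 million changes first-round spending by −c·ΔT = −€324 million, contributing k·(−c·ΔT) = (−€324 million) / 0.8108 ≈ −€399.6 million.
Net ΔY = k(ΔG − c·ΔT) = (+€126 million) / 0.8108 ≈ +€155.4 million.

+€155.4 million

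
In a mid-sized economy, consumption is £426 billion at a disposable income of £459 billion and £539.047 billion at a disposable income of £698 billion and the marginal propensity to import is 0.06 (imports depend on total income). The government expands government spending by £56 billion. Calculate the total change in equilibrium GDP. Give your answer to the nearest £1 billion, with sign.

+£95 billion

MPC = ΔC/ΔYd = (539.047 − 426)/(698 − 459) = 113.047/239 = 0.473.
Government-spending multiplier = 1/(1 − c + m) = 1/(1 − 0.473 + 0.06) = 1/0.587 ≈ 1.704.
ΔY = k × ΔG = (+£56 billion) / 0.587 ≈ +£95 billion.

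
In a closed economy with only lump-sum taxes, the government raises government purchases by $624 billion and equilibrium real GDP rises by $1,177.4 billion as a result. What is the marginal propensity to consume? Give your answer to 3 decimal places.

0.470

Implied spending multiplier k = ΔY/ΔG = 1,177.4/624 ≈ 1.8869.
Since k = 1/(1 − MPC), MPC = 1 − 1/k = 1 − ΔG/ΔY = 1 − 624/1,177.4 ≈ 0.470.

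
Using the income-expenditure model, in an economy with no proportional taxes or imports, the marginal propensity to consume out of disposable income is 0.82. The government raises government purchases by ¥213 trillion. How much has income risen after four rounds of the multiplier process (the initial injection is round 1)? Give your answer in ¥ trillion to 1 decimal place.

¥648.3 trillion

Round 1 adds ΔG = ¥213 trillion; each later round is MPC = 0.82 times the previous.
After 4 rounds: 213 + 174.66 + 143.2212 + 117.441384 = ΔG·(1 − c^4)/(1 − c) = 213 × (1 − 0.45212176)/0.18 ≈ ¥648.3 trillion.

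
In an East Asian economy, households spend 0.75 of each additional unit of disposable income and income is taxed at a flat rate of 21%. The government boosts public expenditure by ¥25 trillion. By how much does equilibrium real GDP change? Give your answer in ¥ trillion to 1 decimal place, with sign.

Spending multiplier = 1/(1 − c(1−t)) = 1/(1 − 0.75×0.79) = 1/0.4075 ≈ 2.454.
ΔY = k × ΔG = (+¥25 trillion) / 0.4075 ≈ +¥61.3 trillion.

+¥61.3 trillion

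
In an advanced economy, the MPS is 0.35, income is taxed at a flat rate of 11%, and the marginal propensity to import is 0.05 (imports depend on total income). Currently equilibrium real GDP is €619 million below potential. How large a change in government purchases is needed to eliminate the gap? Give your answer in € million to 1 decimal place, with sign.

MPC = 1 − MPS = 1 − 0.35 = 0.65.
Spending multiplier = 1/(1 − c(1−t) + m) = 1/(1 − 0.65×0.89 + 0.05) = 1/0.4715 ≈ 2.121.
Need ΔY = +€619 million, so ΔG = ΔY/k = (+€619 million) × 0.4715 ≈ +€291.9 million.
The government should increase government purchases by €291.9 million.

+€291.9 million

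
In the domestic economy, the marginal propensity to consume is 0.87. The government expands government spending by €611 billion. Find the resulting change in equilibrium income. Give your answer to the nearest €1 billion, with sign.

+€4,700 billion

Spending multiplier = 1/(1 − MPC) = 1/(1 − 0.87) = 1/0.13 ≈ 7.692.
ΔY = k × ΔG = (+€611 billion) / 0.13 = +€4,700 billion.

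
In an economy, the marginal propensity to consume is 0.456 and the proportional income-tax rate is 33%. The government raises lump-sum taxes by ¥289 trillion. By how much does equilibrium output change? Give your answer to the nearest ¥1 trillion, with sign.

A lump-sum tax change of +¥289 trillion shifts disposable income by −¥289 trillion; first-round consumption changes by −c × ΔT = −0.456 × (+¥289 trillion) = −¥131.784 trillion.
Expenditure multiplier = 1/(1 − c(1−t)) = 1/(1 − 0.456×0.67) = 1/0.69448 ≈ 1.44.
The tax multiplier is −c × k ≈ −0.657, so ΔY = k × (−c·ΔT) = (−¥131.784 trillion) / 0.69448 ≈ −¥190 trillion.

−¥190 trillion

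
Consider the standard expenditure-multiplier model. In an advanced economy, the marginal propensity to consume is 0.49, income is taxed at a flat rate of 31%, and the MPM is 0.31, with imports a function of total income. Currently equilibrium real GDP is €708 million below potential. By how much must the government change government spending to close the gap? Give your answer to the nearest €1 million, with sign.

Spending multiplier = 1/(1 − c(1−t) + m) = 1/(1 − 0.49×0.69 + 0.31) = 1/0.9719 ≈ 1.029.
Need ΔY = +€708 million, so ΔG = ΔY/k = (+€708 million) × 0.9719 ≈ +€688 million.
The government should increase government spending by €688 million.

+€688 million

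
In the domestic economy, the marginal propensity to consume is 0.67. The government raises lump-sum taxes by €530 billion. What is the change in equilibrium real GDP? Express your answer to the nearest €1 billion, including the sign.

−€1,076 billion

A lump-sum tax change of +€530 billion shifts disposable income by −€530 billion; first-round consumption changes by −c × ΔT = −0.67 × (+€530 billion) = −€355.1 billion.
Expenditure multiplier = 1/(1 − MPC) = 1/(1 − 0.67) = 1/0.33 ≈ 3.03.
The tax multiplier is −c × k ≈ −2.03, so ΔY = k × (−c·ΔT) = (−€355.1 billion) / 0.33 ≈ −€1,076 billion.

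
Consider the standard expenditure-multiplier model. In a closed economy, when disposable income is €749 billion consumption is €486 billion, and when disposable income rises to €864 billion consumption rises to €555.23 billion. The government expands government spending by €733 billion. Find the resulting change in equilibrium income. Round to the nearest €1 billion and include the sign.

MPC = ΔC/ΔYd = (555.23 − 486)/(864 − 749) = 69.23/115 = 0.602.
Expenditure multiplier = 1/(1 − MPC) = 1/(1 − 0.602) = 1/0.398 ≈ 2.513.
ΔY = k × ΔG = (+€733 billion) / 0.398 ≈ +€1,842 billion.

+€1,842 billion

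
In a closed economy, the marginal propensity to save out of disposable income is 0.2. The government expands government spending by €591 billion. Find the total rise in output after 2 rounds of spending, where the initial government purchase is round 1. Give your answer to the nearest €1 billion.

€1,064 billion

MPC = 1 − MPS = 1 − 0.2 = 0.8.
Round 1 adds ΔG = €591 billion; each later round is MPC = 0.8 times the previous.
After 2 rounds: 591 + 472.8 = ΔG·(1 − c^2)/(1 − c) = 591 × (1 − 0.64)/0.2 ≈ €1,064 billion.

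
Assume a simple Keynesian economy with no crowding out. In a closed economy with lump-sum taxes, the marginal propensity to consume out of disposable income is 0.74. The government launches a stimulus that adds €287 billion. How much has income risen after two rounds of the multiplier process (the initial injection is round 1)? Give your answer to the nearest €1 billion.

€499 billion

Round 1 adds ΔG = €287 billion; each later round is MPC = 0.74 times the previous.
After 2 rounds: 287 + 212.38 = ΔG·(1 − c^2)/(1 − c) = 287 × (1 − 0.5476)/0.26 ≈ €499 billion.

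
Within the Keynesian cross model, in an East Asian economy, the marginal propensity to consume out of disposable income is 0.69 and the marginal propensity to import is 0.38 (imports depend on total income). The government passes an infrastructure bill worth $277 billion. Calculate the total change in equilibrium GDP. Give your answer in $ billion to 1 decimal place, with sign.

Expenditure multiplier = 1/(1 − c + m) = 1/(1 − 0.69 + 0.38) = 1/0.69 ≈ 1.449.
ΔY = k × ΔG = (+$277 billion) / 0.69 ≈ +$401.4 billion.

+$401.4 billion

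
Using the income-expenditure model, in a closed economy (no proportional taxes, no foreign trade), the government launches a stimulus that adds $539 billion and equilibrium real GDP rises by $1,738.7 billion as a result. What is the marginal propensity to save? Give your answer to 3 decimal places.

Implied spending multiplier k = ΔY/ΔG = 1,738.7/539 ≈ 3.2258.
Since k = 1/(1 − MPC), MPC = 1 − 1/k = 1 − ΔG/ΔY = 1 − 539/1,738.7 ≈ 0.690.
MPS = 1 − MPC = 0.310.

0.310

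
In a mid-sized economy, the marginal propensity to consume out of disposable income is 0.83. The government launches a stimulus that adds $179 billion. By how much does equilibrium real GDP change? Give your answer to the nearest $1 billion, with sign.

+$1,053 billion

Spending multiplier = 1/(1 − MPC) = 1/(1 − 0.83) = 1/0.17 ≈ 5.882.
ΔY = k × ΔG = (+$179 billion) / 0.17 ≈ +$1,053 billion.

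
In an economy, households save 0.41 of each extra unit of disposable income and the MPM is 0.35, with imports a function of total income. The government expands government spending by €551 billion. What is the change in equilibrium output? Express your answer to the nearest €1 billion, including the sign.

MPC = 1 − MPS = 1 − 0.41 = 0.59.
Spending multiplier = 1/(1 − c + m) = 1/(1 − 0.59 + 0.35) = 1/0.76 ≈ 1.316.
ΔY = k × ΔG = (+€551 billion) / 0.76 = +€725 billion.

+€725 billion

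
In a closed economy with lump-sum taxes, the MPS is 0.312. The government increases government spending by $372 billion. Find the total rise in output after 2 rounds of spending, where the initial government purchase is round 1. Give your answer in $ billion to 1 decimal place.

$627.9 billion

MPC = 1 − MPS = 1 − 0.312 = 0.688.
Round 1 adds ΔG = $372 billion; each later round is MPC = 0.688 times the previous.
After 2 rounds: 372 + 255.936 = ΔG·(1 − c^2)/(1 − c) = 372 × (1 − 0.473344)/0.312 ≈ $627.9 billion.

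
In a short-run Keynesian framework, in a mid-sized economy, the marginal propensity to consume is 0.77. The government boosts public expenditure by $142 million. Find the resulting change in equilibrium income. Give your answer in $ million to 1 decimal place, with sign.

Spending multiplier = 1/(1 − MPC) = 1/(1 − 0.77) = 1/0.23 ≈ 4.348.
ΔY = k × ΔG = (+$142 million) / 0.23 ≈ +$617.4 million.

+$617.4 million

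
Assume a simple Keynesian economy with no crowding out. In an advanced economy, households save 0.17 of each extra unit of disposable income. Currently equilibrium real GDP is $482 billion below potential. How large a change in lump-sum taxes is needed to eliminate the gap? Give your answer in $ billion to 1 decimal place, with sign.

−$98.7 billion

MPC = 1 − MPS = 1 − 0.17 = 0.83.
Spending multiplier = 1/(1 − MPC) = 1/(1 − 0.83) = 1/0.17 ≈ 5.882.
Tax multiplier = −c·k = −0.83/0.17 ≈ −4.882. Need ΔY = +$482 billion, so ΔT = ΔY/(−c·k) = −(+$482 billion) × 0.17 / 0.83 ≈ −$98.7 billion.
The government should cut lump-sum taxes by $98.7 billion.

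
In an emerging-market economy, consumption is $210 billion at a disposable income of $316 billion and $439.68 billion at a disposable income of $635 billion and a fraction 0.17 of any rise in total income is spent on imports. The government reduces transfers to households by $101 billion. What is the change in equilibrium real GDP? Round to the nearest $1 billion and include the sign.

MPC = ΔC/ΔYd = (439.68 − 210)/(635 − 316) = 229.68/319 = 0.72.
The transfer change shifts disposable income by −$101 billion, so first-round consumption changes by c·ΔTR = 0.72 × (−$101 billion) = −$72.72 billion.
Expenditure multiplier = 1/(1 − c + m) = 1/(1 − 0.72 + 0.17) = 1/0.45 ≈ 2.222.
The transfer multiplier is c × k = 1.6, so ΔY = k × (c·ΔTR) = (−$72.72 billion) / 0.45 ≈ −$162 billion.

−$162 billion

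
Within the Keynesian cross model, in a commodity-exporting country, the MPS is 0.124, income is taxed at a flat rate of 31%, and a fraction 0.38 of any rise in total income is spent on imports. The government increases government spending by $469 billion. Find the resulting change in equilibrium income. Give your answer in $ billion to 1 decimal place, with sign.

+$604.7 billion

MPC = 1 − MPS = 1 − 0.124 = 0.876.
Expenditure multiplier = 1/(1 − c(1−t) + m) = 1/(1 − 0.876×0.69 + 0.38) = 1/0.77556 ≈ 1.289.
ΔY = k × ΔG = (+$469 billion) / 0.77556 ≈ +$604.7 billion.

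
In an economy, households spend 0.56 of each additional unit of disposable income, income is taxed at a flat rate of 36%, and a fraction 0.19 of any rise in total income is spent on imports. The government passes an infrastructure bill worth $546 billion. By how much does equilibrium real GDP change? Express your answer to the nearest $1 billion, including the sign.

+$657 billion

Government-spending multiplier = 1/(1 − c(1−t) + m) = 1/(1 − 0.56×0.64 + 0.19) = 1/0.8316 ≈ 1.203.
ΔY = k × ΔG = (+$546 billion) / 0.8316 ≈ +$657 billion.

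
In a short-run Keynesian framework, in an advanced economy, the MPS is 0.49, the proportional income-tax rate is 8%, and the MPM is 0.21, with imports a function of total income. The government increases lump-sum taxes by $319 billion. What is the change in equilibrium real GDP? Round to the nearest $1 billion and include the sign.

−$220 billion

MPC = 1 − MPS = 1 − 0.49 = 0.51.
A lump-sum tax change of +$319 billion shifts disposable income by −$319 billion; first-round consumption changes by −c × ΔT = −0.51 × (+$319 billion) = −$162.69 billion.
Expenditure multiplier = 1/(1 − c(1−t) + m) = 1/(1 − 0.51×0.92 + 0.21) = 1/0.7408 ≈ 1.35.
The tax multiplier is −c × k ≈ −0.688, so ΔY = k × (−c·ΔT) = (−$162.69 billion) / 0.7408 ≈ −$220 billion.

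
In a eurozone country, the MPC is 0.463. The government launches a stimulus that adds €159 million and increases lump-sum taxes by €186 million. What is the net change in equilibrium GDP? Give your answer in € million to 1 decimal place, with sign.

Expenditure multiplier = 1/(1 − MPC) = 1/(1 − 0.463) = 1/0.537 ≈ 1.862.
ΔG contributes k·ΔG = (+€159 million) / 0.537 ≈ +€296.1 million.
ΔT of +€186 million changes first-round spending by −c·ΔT = −€86.118 million, contributing k·(−c·ΔT) = (−€86.118 million) / 0.537 ≈ −€160.4 million.
Net ΔY = k(ΔG − c·ΔT) = (+€72.882 million) / 0.537 ≈ +€135.7 million.

+€135.7 million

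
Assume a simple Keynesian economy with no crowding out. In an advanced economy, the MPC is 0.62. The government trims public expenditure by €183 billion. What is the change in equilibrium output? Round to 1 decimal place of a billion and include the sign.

−€481.6 billion

Spending multiplier = 1/(1 − MPC) = 1/(1 − 0.62) = 1/0.38 ≈ 2.632.
ΔY = k × ΔG = (−€183 billion) / 0.38 ≈ −€481.6 billion.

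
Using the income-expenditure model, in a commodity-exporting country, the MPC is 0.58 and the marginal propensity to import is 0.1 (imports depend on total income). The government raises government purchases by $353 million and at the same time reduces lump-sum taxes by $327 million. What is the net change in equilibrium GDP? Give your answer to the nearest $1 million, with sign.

+$1,044 million

Expenditure multiplier = 1/(1 − c + m) = 1/(1 − 0.58 + 0.1) = 1/0.52 ≈ 1.923.
ΔG contributes k·ΔG = (+$353 million) / 0.52 ≈ +$678.8 million.
ΔT of −$327 million changes first-round spending by −c·ΔT = +$189.66 million, contributing k·(−c·ΔT) = (+$189.66 million) / 0.52 ≈ +$364.7 million.
Net ΔY = k(ΔG − c·ΔT) = (+$542.66 million) / 0.52 ≈ +$1,044 million.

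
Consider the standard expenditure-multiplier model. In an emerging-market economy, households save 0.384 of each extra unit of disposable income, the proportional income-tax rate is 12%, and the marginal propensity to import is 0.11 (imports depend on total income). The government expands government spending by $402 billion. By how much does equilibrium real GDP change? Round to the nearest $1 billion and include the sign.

+$708 billion

MPC = 1 − MPS = 1 − 0.384 = 0.616.
Expenditure multiplier = 1/(1 − c(1−t) + m) = 1/(1 − 0.616×0.88 + 0.11) = 1/0.56792 ≈ 1.761.
ΔY = k × ΔG = (+$402 billion) / 0.56792 ≈ +$708 billion.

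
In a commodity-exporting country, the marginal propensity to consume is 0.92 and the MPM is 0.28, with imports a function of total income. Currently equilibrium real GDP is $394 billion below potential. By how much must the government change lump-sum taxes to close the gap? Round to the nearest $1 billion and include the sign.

−$154 billion

Spending multiplier = 1/(1 − c + m) = 1/(1 − 0.92 + 0.28) = 1/0.36 ≈ 2.778.
Tax multiplier = −c·k = −0.92/0.36 ≈ −2.556. Need ΔY = +$394 billion, so ΔT = ΔY/(−c·k) = −(+$394 billion) × 0.36 / 0.92 ≈ −$154 billion.
The government should cut lump-sum taxes by $154 billion.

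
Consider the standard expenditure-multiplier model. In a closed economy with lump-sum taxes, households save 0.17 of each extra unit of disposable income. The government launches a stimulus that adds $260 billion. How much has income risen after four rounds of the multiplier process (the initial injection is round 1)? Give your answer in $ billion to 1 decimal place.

$803.6 billion

MPC = 1 − MPS = 1 − 0.17 = 0.83.
Round 1 adds ΔG = $260 billion; each later round is MPC = 0.83 times the previous.
After 4 rounds: 260 + 215.8 + 179.114 + 148.66462 = ΔG·(1 − c^4)/(1 − c) = 260 × (1 − 0.47458321)/0.17 ≈ $803.6 billion.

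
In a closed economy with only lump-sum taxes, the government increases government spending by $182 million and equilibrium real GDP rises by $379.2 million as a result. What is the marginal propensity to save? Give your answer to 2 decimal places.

0.48

Implied spending multiplier k = ΔY/ΔG = 379.2/182 ≈ 2.0835.
Since k = 1/(1 − MPC), MPC = 1 − 1/k = 1 − ΔG/ΔY = 1 − 182/379.2 ≈ 0.52.
MPS = 1 − MPC = 0.48.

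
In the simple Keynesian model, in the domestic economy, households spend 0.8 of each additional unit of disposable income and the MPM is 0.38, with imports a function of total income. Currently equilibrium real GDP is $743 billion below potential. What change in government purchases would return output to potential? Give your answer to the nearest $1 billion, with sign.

Spending multiplier = 1/(1 − c + m) = 1/(1 − 0.8 + 0.38) = 1/0.58 ≈ 1.724.
Need ΔY = +$743 billion, so ΔG = ΔY/k = (+$743 billion) × 0.58 ≈ +$431 billion.
The government should increase government purchases by $431 billion.

+$431 billion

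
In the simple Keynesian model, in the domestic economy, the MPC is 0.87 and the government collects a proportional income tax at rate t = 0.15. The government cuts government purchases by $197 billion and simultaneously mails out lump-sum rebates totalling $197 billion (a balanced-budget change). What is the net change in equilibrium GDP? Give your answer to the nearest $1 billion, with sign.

Expenditure multiplier = 1/(1 − c(1−t)) = 1/(1 − 0.87×0.85) = 1/0.2605 ≈ 3.839.
ΔG contributes k·ΔG = (−$197 billion) / 0.2605 ≈ −$756.2 billion.
ΔT of −$197 billion changes first-round spending by −c·ΔT = +$171.39 billion, contributing k·(−c·ΔT) = (+$171.39 billion) / 0.2605 ≈ +$657.9 billion.
Net ΔY = k(ΔG − c·ΔT) = (−$25.61 billion) / 0.2605 ≈ −$98 billion.

−$98 billion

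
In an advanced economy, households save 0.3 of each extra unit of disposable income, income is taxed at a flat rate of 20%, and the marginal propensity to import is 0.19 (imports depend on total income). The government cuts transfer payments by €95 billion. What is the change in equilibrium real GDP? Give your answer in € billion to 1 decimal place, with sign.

MPC = 1 − MPS = 1 − 0.3 = 0.7.
The transfer change shifts disposable income by −€95 billion, so first-round consumption changes by c·ΔTR = 0.7 × (−€95 billion) = −€66.5 billion.
Expenditure multiplier = 1/(1 − c(1−t) + m) = 1/(1 − 0.7×0.8 + 0.19) = 1/0.63 ≈ 1.587.
The transfer multiplier is c × k ≈ 1.111, so ΔY = k × (c·ΔTR) = (−€66.5 billion) / 0.63 ≈ −€105.6 billion.

−€105.6 billion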